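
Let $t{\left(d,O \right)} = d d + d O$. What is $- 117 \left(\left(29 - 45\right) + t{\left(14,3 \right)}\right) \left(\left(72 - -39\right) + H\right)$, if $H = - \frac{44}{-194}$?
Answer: $- \frac{280233486}{97} \approx -2.889 \cdot 10^{6}$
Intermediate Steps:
$t{\left(d,O \right)} = d^{2} + O d$
$H = \frac{22}{97}$ ($H = \left(-44\right) \left(- \frac{1}{194}\right) = \frac{22}{97} \approx 0.2268$)
$- 117 \left(\left(29 - 45\right) + t{\left(14,3 \right)}\right) \left(\left(72 - -39\right) + H\right) = - 117 \left(\left(29 - 45\right) + 14 \left(3 + 14\right)\right) \left(\left(72 - -39\right) + \frac{22}{97}\right) = - 117 \left(-16 + 14 \cdot 17\right) \left(\left(72 + 39\right) + \frac{22}{97}\right) = - 117 \left(-16 + 238\right) \left(111 + \frac{22}{97}\right) = - 117 \cdot 222 \cdot \frac{10789}{97} = \left(-117\right) \frac{2395158}{97} = - \frac{280233486}{97}$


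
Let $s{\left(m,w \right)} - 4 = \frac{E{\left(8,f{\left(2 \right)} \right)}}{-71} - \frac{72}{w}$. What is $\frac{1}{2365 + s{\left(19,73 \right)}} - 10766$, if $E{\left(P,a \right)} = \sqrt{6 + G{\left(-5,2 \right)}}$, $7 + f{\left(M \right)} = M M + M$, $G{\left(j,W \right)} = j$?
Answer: $- \frac{132134794789}{12273342} \approx -10766.0$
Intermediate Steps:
$f{\left(M \right)} = -7 + M + M^{2}$ ($f{\left(M \right)} = -7 + \left(M M + M\right) = -7 + \left(M^{2} + M\right) = -7 + \left(M + M^{2}\right) = -7 + M + M^{2}$)
$E{\left(P,a \right)} = 1$ ($E{\left(P,a \right)} = \sqrt{6 - 5} = \sqrt{1} = 1$)
$s{\left(m,w \right)} = \frac{283}{71} - \frac{72}{w}$ ($s{\left(m,w \right)} = 4 + \left(1 \frac{1}{-71} - \frac{72}{w}\right) = 4 + \left(1 \left(- \frac{1}{71}\right) - \frac{72}{w}\right) = 4 - \left(\frac{1}{71} + \frac{72}{w}\right) = \frac{283}{71} - \frac{72}{w}$)
$\frac{1}{2365 + s{\left(19,73 \right)}} - 10766 = \frac{1}{2365 + \left(\frac{283}{71} - \frac{72}{73}\right)} - 10766 = \frac{1}{2365 + \frac{15547}{5183}} - 10766 = \frac{1}{\frac{12273342}{5183}} - 10766 = \frac{5183}{12273342} - 10766 = - \frac{132134794789}{12273342}$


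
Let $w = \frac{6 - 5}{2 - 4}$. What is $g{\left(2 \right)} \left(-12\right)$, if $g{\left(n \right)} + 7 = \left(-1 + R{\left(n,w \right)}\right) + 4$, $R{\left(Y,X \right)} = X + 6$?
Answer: $-18$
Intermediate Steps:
$w = - \frac{1}{2}$ ($w = 1 \frac{1}{-2} = 1 \left(- \frac{1}{2}\right) = - \frac{1}{2} \approx -0.5$)
$R{\left(Y,X \right)} = 6 + X$
$g{\left(n \right)} = \frac{3}{2}$ ($g{\left(n \right)} = -7 + \left(\left(-1 + \left(6 - \frac{1}{2}\right)\right) + 4\right) = -7 + \left(\left(-1 + \frac{11}{2}\right) + 4\right) = -7 + \left(\frac{9}{2} + 4\right) = -7 + \frac{17}{2} = \frac{3}{2}$)
$g{\left(2 \right)} \left(-12\right) = \frac{3}{2} \left(-12\right) = -18$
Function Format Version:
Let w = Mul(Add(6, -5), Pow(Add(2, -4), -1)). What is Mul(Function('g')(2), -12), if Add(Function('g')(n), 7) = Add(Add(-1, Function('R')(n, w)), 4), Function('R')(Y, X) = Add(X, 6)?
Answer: -18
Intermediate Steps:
w = Rational(-1, 2) (w = Mul(1, Pow(-2, -1)) = Mul(1, Rational(-1, 2)) = Rational(-1, 2) ≈ -0.50000)
Function('R')(Y, X) = Add(6, X)
Function('g')(n) = Rational(3, 2) (Function('g')(n) = Add(-7, Add(Add(-1, Add(6, Rational(-1, 2))), 4)) = Add(-7, Add(Add(-1, Rational(11, 2)), 4)) = Add(-7, Add(Rational(9, 2), 4)) = Add(-7, Rational(17, 2)) = Rational(3, 2))
Mul(Function('g')(2), -12) = Mul(Rational(3, 2), -12) = -18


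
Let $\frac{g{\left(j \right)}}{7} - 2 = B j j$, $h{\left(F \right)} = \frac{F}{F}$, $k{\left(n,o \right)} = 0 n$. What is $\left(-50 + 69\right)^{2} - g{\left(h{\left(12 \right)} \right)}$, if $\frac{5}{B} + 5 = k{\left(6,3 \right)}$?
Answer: $354$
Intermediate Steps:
$k{\left(n,o \right)} = 0$
$B = -1$ ($B = \frac{5}{-5 + 0} = \frac{5}{-5} = 5 \left(- \frac{1}{5}\right) = -1$)
$h{\left(F \right)} = 1$
$g{\left(j \right)} = 14 - 7 j^{2}$ ($g{\left(j \right)} = 14 + 7 - j j = 14 + 7 \left(- j^{2}\right) = 14 - 7 j^{2}$)
$\left(-50 + 69\right)^{2} - g{\left(h{\left(12 \right)} \right)} = \left(-50 + 69\right)^{2} - \left(14 - 7 \cdot 1^{2}\right) = 19^{2} - \left(14 - 7\right) = 361 - \left(14 - 7\right) = 361 - 7 = 354$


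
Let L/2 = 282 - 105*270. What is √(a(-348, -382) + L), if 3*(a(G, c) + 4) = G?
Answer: 8*I*√879 ≈ 237.18*I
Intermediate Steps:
a(G, c) = -4 + G/3
L = -56136 (L = 2*(282 - 105*270) = 2*(282 - 28350) = 2*(-28068) = -56136)
√(a(-348, -382) + L) = √((-4 + (⅓)*(-348)) - 56136) = √((-4 - 116) - 56136) = √(-120 - 56136) = √(-56256) = 8*I*√879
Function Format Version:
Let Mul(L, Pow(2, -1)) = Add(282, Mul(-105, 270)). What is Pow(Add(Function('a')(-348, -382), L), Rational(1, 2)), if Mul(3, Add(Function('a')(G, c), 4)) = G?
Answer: Mul(8, I, Pow(879, Rational(1, 2))) ≈ Mul(237.18, I)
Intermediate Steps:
Function('a')(G, c) = Add(-4, Mul(Rational(1, 3), G))
L = -56136 (L = Mul(2, Add(282, Mul(-105, 270))) = Mul(2, Add(282, -28350)) = Mul(2, -28068) = -56136)
Pow(Add(Function('a')(-348, -382), L), Rational(1, 2)) = Pow(Add(Add(-4, Mul(Rational(1, 3), -348)), -56136), Rational(1, 2)) = Pow(Add(Add(-4, -116), -56136), Rational(1, 2)) = Pow(Add(-120, -56136), Rational(1, 2)) = Pow(-56256, Rational(1, 2)) = Mul(8, I, Pow(879, Rational(1, 2)))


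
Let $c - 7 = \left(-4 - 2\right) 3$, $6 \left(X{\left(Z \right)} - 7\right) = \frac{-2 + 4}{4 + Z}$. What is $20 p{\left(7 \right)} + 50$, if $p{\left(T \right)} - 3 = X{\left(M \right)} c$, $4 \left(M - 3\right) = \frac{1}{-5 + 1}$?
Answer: $- \frac{479710}{333} \approx -1440.6$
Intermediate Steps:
$M = \frac{47}{16}$ ($M = 3 + \frac{1}{4 \left(-5 + 1\right)} = 3 + \frac{1}{4 \left(-4\right)} = 3 + \frac{1}{4} \left(- \frac{1}{4}\right) = 3 - \frac{1}{16} = \frac{47}{16} \approx 2.9375$)
$X{\left(Z \right)} = 7 + \frac{1}{3 \left(4 + Z\right)}$ ($X{\left(Z \right)} = 7 + \frac{\left(-2 + 4\right) \frac{1}{4 + Z}}{6} = 7 + \frac{2 \frac{1}{4 + Z}}{6} = 7 + \frac{1}{3 \left(4 + Z\right)}$)
$c = -11$ ($c = 7 + \left(-4 - 2\right) 3 = 7 - 18 = -11$)
$p{\left(T \right)} = - \frac{24818}{333}$ ($p{\left(T \right)} = 3 + \frac{85 + 21 \cdot \frac{47}{16}}{3 \left(4 + \frac{47}{16}\right)} \left(-11\right) = 3 + \frac{85 + \frac{987}{16}}{3 \cdot \frac{111}{16}} \left(-11\right) = 3 + \frac{1}{3} \cdot \frac{16}{111} \cdot \frac{2347}{16} \left(-11\right) = 3 + \frac{2347}{333} \left(-11\right) = 3 - \frac{25817}{333} = - \frac{24818}{333}$)
$20 p{\left(7 \right)} + 50 = 20 \left(- \frac{24818}{333}\right) + 50 = - \frac{496360}{333} + 50 = - \frac{479710}{333}$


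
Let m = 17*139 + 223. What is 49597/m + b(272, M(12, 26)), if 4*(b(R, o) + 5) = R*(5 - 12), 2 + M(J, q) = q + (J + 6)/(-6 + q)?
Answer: -1194269/2586 ≈ -461.82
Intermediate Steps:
m = 2586 (m = 2363 + 223 = 2586)
M(J, q) = -2 + q + (6 + J)/(-6 + q) (M(J, q) = -2 + (q + (J + 6)/(-6 + q)) = -2 + (q + (6 + J)/(-6 + q)) = -2 + q + (6 + J)/(-6 + q))
b(R, o) = -5 - 7*R/4 (b(R, o) = -5 + (R*(5 - 12))/4 = -5 + (R*(-7))/4 = -5 + (-7*R)/4 = -5 - 7*R/4)
49597/m + b(272, M(12, 26)) = 49597/2586 + (-5 - 7/4*272) = 49597*(1/2586) + (-5 - 476) = 49597/2586 - 481 = -1194269/2586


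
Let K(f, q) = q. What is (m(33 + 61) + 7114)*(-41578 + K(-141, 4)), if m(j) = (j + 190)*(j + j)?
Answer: -2515476444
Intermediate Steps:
m(j) = 2*j*(190 + j) (m(j) = (190 + j)*(2*j) = 2*j*(190 + j))
(m(33 + 61) + 7114)*(-41578 + K(-141, 4)) = (2*(33 + 61)*(190 + (33 + 61)) + 7114)*(-41578 + 4) = (2*94*(190 + 94) + 7114)*(-41574) = (2*94*284 + 7114)*(-41574) = (53392 + 7114)*(-41574) = 60506*(-41574) = -2515476444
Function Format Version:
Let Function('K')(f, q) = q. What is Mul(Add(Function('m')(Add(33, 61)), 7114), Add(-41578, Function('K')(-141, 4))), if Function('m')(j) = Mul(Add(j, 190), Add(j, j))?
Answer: -2515476444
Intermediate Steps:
Function('m')(j) = Mul(2, j, Add(190, j)) (Function('m')(j) = Mul(Add(190, j), Mul(2, j)) = Mul(2, j, Add(190, j)))
Mul(Add(Function('m')(Add(33, 61)), 7114), Add(-41578, Function('K')(-141, 4))) = Mul(Add(Mul(2, Add(33, 61), Add(190, Add(33, 61))), 7114), Add(-41578, 4)) = Mul(Add(Mul(2, 94, Add(190, 94)), 7114), -41574) = Mul(Add(Mul(2, 94, 284), 7114), -41574) = Mul(Add(53392, 7114), -41574) = Mul(60506, -41574) = -2515476444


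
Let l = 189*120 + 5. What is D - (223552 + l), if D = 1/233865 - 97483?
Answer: -80384077799/233865 ≈ -3.4372e+5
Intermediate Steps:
l = 22685 (l = 22680 + 5 = 22685)
D = -22797861794/233865 (D = 1/233865 - 97483 = -22797861794/233865 ≈ -97483.)
D - (223552 + l) = -22797861794/233865 - (223552 + 22685) = -22797861794/233865 - 1*246237 = -22797861794/233865 - 246237 = -80384077799/233865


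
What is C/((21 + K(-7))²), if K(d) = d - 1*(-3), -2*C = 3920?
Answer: -1960/289 ≈ -6.7820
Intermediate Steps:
C = -1960 (C = -½*3920 = -1960)
K(d) = 3 + d (K(d) = d + 3 = 3 + d)
C/((21 + K(-7))²) = -1960/(21 + (3 - 7))² = -1960/(21 - 4)² = -1960/(17²) = -1960/289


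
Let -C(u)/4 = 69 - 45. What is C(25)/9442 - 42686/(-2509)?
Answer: 201400174/11844989 ≈ 17.003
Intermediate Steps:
C(u) = -96 (C(u) = -4*(69 - 45) = -4*24 = -96)
C(25)/9442 - 42686/(-2509) = -96/9442 - 42686/(-2509) = -96*1/9442 - 42686*(-1/2509) = -48/4721 + 42686/2509 = 201400174/11844989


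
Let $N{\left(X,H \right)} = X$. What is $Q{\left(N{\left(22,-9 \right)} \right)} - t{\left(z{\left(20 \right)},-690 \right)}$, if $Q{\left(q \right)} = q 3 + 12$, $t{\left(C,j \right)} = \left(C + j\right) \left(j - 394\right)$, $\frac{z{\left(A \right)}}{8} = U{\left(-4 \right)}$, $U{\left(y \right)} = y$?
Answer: $-782570$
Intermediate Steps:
$z{\left(A \right)} = -32$ ($z{\left(A \right)} = 8 \left(-4\right) = -32$)
$t{\left(C,j \right)} = \left(-394 + j\right) \left(C + j\right)$ ($t{\left(C,j \right)} = \left(C + j\right) \left(-394 + j\right) = \left(-394 + j\right) \left(C + j\right)$)
$Q{\left(q \right)} = 12 + 3 q$ ($Q{\left(q \right)} = 3 q + 12 = 12 + 3 q$)
$Q{\left(N{\left(22,-9 \right)} \right)} - t{\left(z{\left(20 \right)},-690 \right)} = \left(12 + 3 \cdot 22\right) - \left(\left(-690\right)^{2} - -12608 - -271860 - -22080\right) = \left(12 + 66\right) - \left(476100 + 12608 + 271860 + 22080\right) = 78 - 782648 = -782570$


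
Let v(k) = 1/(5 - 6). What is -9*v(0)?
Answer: 9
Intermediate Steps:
v(k) = -1 (v(k) = 1/(-1) = -1)
-9*v(0) = -9*(-1) = 9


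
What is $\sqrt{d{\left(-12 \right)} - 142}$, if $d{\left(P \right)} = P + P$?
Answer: $i \sqrt{166} \approx 12.884 i$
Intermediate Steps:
$d{\left(P \right)} = 2 P$
$\sqrt{d{\left(-12 \right)} - 142} = \sqrt{2 \left(-12\right) - 142} = \sqrt{-24 - 142} = \sqrt{-166} = i \sqrt{166}$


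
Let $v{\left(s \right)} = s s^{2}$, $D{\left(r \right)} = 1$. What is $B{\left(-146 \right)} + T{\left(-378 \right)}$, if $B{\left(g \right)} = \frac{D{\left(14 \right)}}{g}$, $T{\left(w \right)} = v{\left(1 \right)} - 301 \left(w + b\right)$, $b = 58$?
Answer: $\frac{14062865}{146} \approx 96321.0$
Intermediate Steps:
$v{\left(s \right)} = s^{3}$
$T{\left(w \right)} = -17457 - 301 w$ ($T{\left(w \right)} = 1^{3} - 301 \left(w + 58\right) = 1 - 301 \left(58 + w\right) = 1 - \left(17458 + 301 w\right) = -17457 - 301 w$)
$B{\left(g \right)} = \frac{1}{g}$ ($B{\left(g \right)} = 1 \frac{1}{g} = \frac{1}{g}$)
$B{\left(-146 \right)} + T{\left(-378 \right)} = \frac{1}{-146} - -96321 = - \frac{1}{146} + \left(-17457 + 113778\right) = - \frac{1}{146} + 96321 = \frac{14062865}{146}$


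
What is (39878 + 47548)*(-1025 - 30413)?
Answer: -2748498588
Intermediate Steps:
(39878 + 47548)*(-1025 - 30413) = 87426*(-31438) = -2748498588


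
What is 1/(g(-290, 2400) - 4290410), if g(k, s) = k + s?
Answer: -1/4288300 ≈ -2.3319e-7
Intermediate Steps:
1/(g(-290, 2400) - 4290410) = 1/((-290 + 2400) - 4290410) = 1/(2110 - 4290410) = 1/(-4288300) = -1/4288300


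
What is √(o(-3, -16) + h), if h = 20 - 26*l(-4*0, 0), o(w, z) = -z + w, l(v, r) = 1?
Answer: √7 ≈ 2.6458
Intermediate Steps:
o(w, z) = w - z
h = -6 (h = 20 - 26*1 = 20 - 26 = -6)
√(o(-3, -16) + h) = √((-3 - 1*(-16)) - 6) = √((-3 + 16) - 6) = √(13 - 6) = √7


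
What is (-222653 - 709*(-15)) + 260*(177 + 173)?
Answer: -121018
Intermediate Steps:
(-222653 - 709*(-15)) + 260*(177 + 173) = (-222653 + 10635) + 260*350 = -212018 + 91000 = -121018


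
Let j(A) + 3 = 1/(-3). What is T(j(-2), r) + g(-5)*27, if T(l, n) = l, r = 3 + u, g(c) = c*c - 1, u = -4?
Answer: 1934/3 ≈ 644.67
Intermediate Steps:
g(c) = -1 + c**2 (g(c) = c**2 - 1 = -1 + c**2)
r = -1 (r = 3 - 4 = -1)
j(A) = -10/3 (j(A) = -3 + 1/(-3) = -3 - 1/3 = -10/3)
T(j(-2), r) + g(-5)*27 = -10/3 + (-1 + (-5)**2)*27 = -10/3 + (-1 + 25)*27 = -10/3 + 24*27 = -10/3 + 648 = 1934/3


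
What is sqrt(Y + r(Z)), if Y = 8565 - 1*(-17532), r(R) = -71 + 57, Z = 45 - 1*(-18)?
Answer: sqrt(26083) ≈ 161.50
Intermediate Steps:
Z = 63 (Z = 45 + 18 = 63)
r(R) = -14
Y = 26097 (Y = 8565 + 17532 = 26097)
sqrt(Y + r(Z)) = sqrt(26097 - 14) = sqrt(26083)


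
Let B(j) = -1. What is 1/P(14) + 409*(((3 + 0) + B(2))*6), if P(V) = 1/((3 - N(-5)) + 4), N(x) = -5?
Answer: 4920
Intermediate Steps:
P(V) = 1/12 (P(V) = 1/((3 - 1*(-5)) + 4) = 1/((3 + 5) + 4) = 1/(8 + 4) = 1/12)
1/P(14) + 409*(((3 + 0) + B(2))*6) = 1/(1/12) + 409*(((3 + 0) - 1)*6) = 12 + 409*((3 - 1)*6) = 12 + 409*(2*6) = 12 + 409*12 = 12 + 4908 = 4920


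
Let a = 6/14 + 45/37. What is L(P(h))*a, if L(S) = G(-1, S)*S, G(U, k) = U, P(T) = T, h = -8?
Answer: 3408/259 ≈ 13.158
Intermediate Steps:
L(S) = -S
a = 426/259 (a = 6*(1/14) + 45*(1/37) = 3/7 + 45/37 = 426/259 ≈ 1.6448)
L(P(h))*a = -1*(-8)*(426/259) = 8*(426/259) = 3408/259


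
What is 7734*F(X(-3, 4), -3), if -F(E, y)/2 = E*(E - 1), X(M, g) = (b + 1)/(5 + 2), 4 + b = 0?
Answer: -464040/49 ≈ -9470.2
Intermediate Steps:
b = -4 (b = -4 + 0 = -4)
X(M, g) = -3/7 (X(M, g) = (-4 + 1)/(5 + 2) = -3/7)
F(E, y) = -2*E*(-1 + E) (F(E, y) = -2*E*(E - 1) = -2*E*(-1 + E))
7734*F(X(-3, 4), -3) = 7734*(2*(-3/7)*(1 - 1*(-3/7))) = 7734*(2*(-3/7)*(1 + 3/7)) = 7734*(2*(-3/7)*(10/7)) = 7734*(-60/49) = -464040/49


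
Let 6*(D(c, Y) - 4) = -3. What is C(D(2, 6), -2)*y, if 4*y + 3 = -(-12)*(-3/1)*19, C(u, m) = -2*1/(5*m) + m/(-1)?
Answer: -7557/20 ≈ -377.85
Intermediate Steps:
D(c, Y) = 7/2 (D(c, Y) = 4 + (1/6)*(-3) = 4 - 1/2 = 7/2)
C(u, m) = -m - 2/(5*m) (C(u, m) = -2*1/(5*m) + m*(-1) = -2/(5*m) - m = -m - 2/(5*m))
y = -687/4 (y = -3/4 + (-(-12)*(-3/1)*19)/4 = -3/4 + (-(-12)*(-3*1)*19)/4 = -3/4 + (-(-12)*(-3)*19)/4 = -3/4 + (-4*9*19)/4 = -3/4 + (-36*19)/4 = -3/4 + (1/4)*(-684) = -3/4 - 171 = -687/4 ≈ -171.75)
C(D(2, 6), -2)*y = (-1*(-2) - 2/5/(-2))*(-687/4) = (2 - 2/5*(-1/2))*(-687/4) = (2 + 1/5)*(-687/4) = (11/5)*(-687/4) = -7557/20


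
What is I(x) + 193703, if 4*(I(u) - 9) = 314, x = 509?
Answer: 387581/2 ≈ 1.9379e+5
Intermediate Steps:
I(u) = 175/2 (I(u) = 9 + (1/4)*314 = 9 + 157/2 = 175/2)
I(x) + 193703 = 175/2 + 193703 = 387581/2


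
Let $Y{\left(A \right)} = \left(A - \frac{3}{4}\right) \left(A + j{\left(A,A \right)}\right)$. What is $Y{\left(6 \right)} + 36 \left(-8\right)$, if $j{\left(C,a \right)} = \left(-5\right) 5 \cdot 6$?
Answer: $-1044$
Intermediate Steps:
$j{\left(C,a \right)} = -150$ ($j{\left(C,a \right)} = \left(-25\right) 6 = -150$)
$Y{\left(A \right)} = \left(-150 + A\right) \left(- \frac{3}{4} + A\right)$ ($Y{\left(A \right)} = \left(A - \frac{3}{4}\right) \left(A - 150\right) = \left(A - \frac{3}{4}\right) \left(-150 + A\right) = \left(- \frac{3}{4} + A\right) \left(-150 + A\right) = \left(-150 + A\right) \left(- \frac{3}{4} + A\right)$)
$Y{\left(6 \right)} + 36 \left(-8\right) = \left(\frac{225}{2} + 6^{2} - \frac{1809}{2}\right) + 36 \left(-8\right) = \left(\frac{225}{2} + 36 - \frac{1809}{2}\right) - 288 = -756 - 288 = -1044$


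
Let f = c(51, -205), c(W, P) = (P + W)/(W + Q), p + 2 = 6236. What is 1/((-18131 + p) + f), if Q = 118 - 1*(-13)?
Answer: -13/154672 ≈ -8.4049e-5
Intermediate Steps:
p = 6234 (p = -2 + 6236 = 6234)
Q = 131 (Q = 118 + 13 = 131)
c(W, P) = (P + W)/(131 + W) (c(W, P) = (P + W)/(W + 131) = (P + W)/(131 + W))
f = -11/13 (f = (-205 + 51)/(131 + 51) = -154/182 = (1/182)*(-154) = -11/13 ≈ -0.84615)
1/((-18131 + p) + f) = 1/((-18131 + 6234) - 11/13) = 1/(-11897 - 11/13) = 1/(-154672/13) = -13/154672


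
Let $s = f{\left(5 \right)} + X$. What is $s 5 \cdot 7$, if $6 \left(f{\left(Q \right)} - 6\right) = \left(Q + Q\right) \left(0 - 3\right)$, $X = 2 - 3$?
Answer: $0$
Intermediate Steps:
$X = -1$
$f{\left(Q \right)} = 6 - Q$ ($f{\left(Q \right)} = 6 + \frac{\left(Q + Q\right) \left(0 - 3\right)}{6} = 6 + \frac{2 Q \left(-3\right)}{6} = 6 + \frac{\left(-6\right) Q}{6} = 6 - Q$)
$s = 0$ ($s = \left(6 - 5\right) - 1 = 1 - 1 = 0$)
$s 5 \cdot 7 = 0 \cdot 5 \cdot 7 = 0 \cdot 7 = 0$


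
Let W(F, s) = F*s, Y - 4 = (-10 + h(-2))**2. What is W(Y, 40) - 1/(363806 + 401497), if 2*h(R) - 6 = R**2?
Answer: 887751479/765303 ≈ 1160.0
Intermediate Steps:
h(R) = 3 + R**2/2
Y = 29 (Y = 4 + (-10 + (3 + (1/2)*(-2)**2))**2 = 4 + (-10 + (3 + (1/2)*4))**2 = 4 + (-10 + (3 + 2))**2 = 4 + (-10 + 5)**2 = 4 + (-5)**2 = 4 + 25 = 29)
W(Y, 40) - 1/(363806 + 401497) = 29*40 - 1/(363806 + 401497) = 1160 - 1/765303 = 887751479/765303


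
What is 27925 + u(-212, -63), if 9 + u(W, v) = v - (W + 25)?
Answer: 28040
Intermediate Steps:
u(W, v) = -34 + v - W (u(W, v) = -9 + (v - (W + 25)) = -9 + (v - (25 + W)) = -9 + (v + (-25 - W)) = -9 + (-25 + v - W) = -34 + v - W)
27925 + u(-212, -63) = 27925 + (-34 - 63 - 1*(-212)) = 27925 + (-34 - 63 + 212) = 27925 + 115 = 28040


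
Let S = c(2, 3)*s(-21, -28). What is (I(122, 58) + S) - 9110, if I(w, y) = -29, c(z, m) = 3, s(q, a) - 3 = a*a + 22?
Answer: -6712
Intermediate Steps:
s(q, a) = 25 + a² (s(q, a) = 3 + (a*a + 22) = 3 + (a² + 22) = 3 + (22 + a²) = 25 + a²)
S = 2427 (S = 3*(25 + (-28)²) = 3*(25 + 784) = 3*809 = 2427)
(I(122, 58) + S) - 9110 = (-29 + 2427) - 9110 = 2398 - 9110 = -6712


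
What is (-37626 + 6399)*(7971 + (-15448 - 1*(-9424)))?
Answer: -60798969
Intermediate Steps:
(-37626 + 6399)*(7971 + (-15448 - 1*(-9424))) = -31227*(7971 + (-15448 + 9424)) = -31227*(7971 - 6024) = -31227*1947 = -60798969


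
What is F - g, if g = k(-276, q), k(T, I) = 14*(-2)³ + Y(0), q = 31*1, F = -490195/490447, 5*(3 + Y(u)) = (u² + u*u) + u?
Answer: 55911210/490447 ≈ 114.00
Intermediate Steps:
Y(u) = -3 + u/5 + 2*u²/5 (Y(u) = -3 + ((u² + u*u) + u)/5 = -3 + ((u² + u²) + u)/5 = -3 + (2*u² + u)/5 = -3 + (u + 2*u²)/5 = -3 + (u/5 + 2*u²/5) = -3 + u/5 + 2*u²/5)
F = -490195/490447 (F = -490195*1/490447 = -490195/490447 ≈ -0.99949)
q = 31
k(T, I) = -115 (k(T, I) = 14*(-2)³ + (-3 + (⅕)*0 + (⅖)*0²) = 14*(-8) + (-3 + 0 + (⅖)*0) = -112 + (-3 + 0 + 0) = -112 - 3 = -115)
g = -115
F - g = -490195/490447 - 1*(-115) = -490195/490447 + 115 = 55911210/490447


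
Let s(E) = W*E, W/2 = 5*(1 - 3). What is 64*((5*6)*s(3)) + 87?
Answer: -115113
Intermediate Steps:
W = -20 (W = 2*(5*(1 - 3)) = 2*(5*(-2)) = 2*(-10) = -20)
s(E) = -20*E
64*((5*6)*s(3)) + 87 = 64*((5*6)*(-20*3)) + 87 = 64*(30*(-60)) + 87 = 64*(-1800) + 87 = -115200 + 87 = -115113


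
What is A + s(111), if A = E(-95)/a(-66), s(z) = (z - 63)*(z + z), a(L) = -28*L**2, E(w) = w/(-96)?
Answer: 124770336673/11708928 ≈ 10656.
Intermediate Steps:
E(w) = -w/96 (E(w) = w*(-1/96) = -w/96)
s(z) = 2*z*(-63 + z) (s(z) = (-63 + z)*(2*z) = 2*z*(-63 + z))
A = -95/11708928 (A = (-1/96*(-95))/((-28*(-66)**2)) = 95/(96*((-28*4356))) = (95/96)/(-121968) = (95/96)*(-1/121968) = -95/11708928 ≈ -8.1135e-6)
A + s(111) = -95/11708928 + 2*111*(-63 + 111) = -95/11708928 + 2*111*48 = -95/11708928 + 10656 = 124770336673/11708928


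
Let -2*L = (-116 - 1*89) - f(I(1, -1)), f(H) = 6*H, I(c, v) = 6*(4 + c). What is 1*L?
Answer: 385/2 ≈ 192.50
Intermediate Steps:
I(c, v) = 24 + 6*c
L = 385/2 (L = -((-116 - 1*89) - 6*(24 + 6*1))/2 = -((-116 - 89) - 6*(24 + 6))/2 = -(-205 - 6*30)/2 = -(-205 - 1*180)/2 = -(-205 - 180)/2 = -½*(-385) = 385/2 ≈ 192.50)
1*L = 1*(385/2) = 385/2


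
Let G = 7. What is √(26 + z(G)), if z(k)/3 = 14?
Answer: 2*√17 ≈ 8.2462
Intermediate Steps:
z(k) = 42 (z(k) = 3*14 = 42)
√(26 + z(G)) = √(26 + 42) = √68 = 2*√17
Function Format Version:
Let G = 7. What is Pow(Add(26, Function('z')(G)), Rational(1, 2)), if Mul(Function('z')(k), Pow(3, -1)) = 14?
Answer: Mul(2, Pow(17, Rational(1, 2))) ≈ 8.2462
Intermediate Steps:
Function('z')(k) = 42 (Function('z')(k) = Mul(3, 14) = 42)
Pow(Add(26, Function('z')(G)), Rational(1, 2)) = Pow(Add(26, 42), Rational(1, 2)) = Pow(68, Rational(1, 2)) = Mul(2, Pow(17, Rational(1, 2)))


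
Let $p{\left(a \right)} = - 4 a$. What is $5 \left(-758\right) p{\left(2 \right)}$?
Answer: $30320$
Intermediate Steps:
$5 \left(-758\right) p{\left(2 \right)} = 5 \left(-758\right) \left(\left(-4\right) 2\right) = \left(-3790\right) \left(-8\right) = 30320$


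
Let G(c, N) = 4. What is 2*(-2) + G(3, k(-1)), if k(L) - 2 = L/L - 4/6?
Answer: 0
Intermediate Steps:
k(L) = 7/3 (k(L) = 2 + (L/L - 4/6) = 2 + (1 - 4*⅙) = 2 + (1 - ⅔) = 2 + ⅓ = 7/3)
2*(-2) + G(3, k(-1)) = 2*(-2) + 4 = -4 + 4 = 0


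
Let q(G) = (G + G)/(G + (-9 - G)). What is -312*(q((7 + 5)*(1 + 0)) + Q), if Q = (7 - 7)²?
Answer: 832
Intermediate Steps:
q(G) = -2*G/9 (q(G) = (2*G)/(-9) = (2*G)*(-⅑) = -2*G/9)
Q = 0 (Q = 0² = 0)
-312*(q((7 + 5)*(1 + 0)) + Q) = -312*(-2*(7 + 5)*(1 + 0)/9 + 0) = -312*(-8/3 + 0) = -312*(-8/3) = 832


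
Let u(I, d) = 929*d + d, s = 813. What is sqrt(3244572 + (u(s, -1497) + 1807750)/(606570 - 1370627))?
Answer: 2*sqrt(9663908063266738)/109151 ≈ 1801.3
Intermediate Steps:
u(I, d) = 930*d
sqrt(3244572 + (u(s, -1497) + 1807750)/(606570 - 1370627)) = sqrt(3244572 + (930*(-1497) + 1807750)/(606570 - 1370627)) = sqrt(3244572 + (-1392210 + 1807750)/(-764057)) = sqrt(3244572 + 415540*(-1/764057)) = sqrt(3244572 - 415540/764057) = sqrt(2479037533064/764057) = 2*sqrt(9663908063266738)/109151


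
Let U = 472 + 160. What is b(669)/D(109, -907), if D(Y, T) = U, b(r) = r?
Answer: 669/632 ≈ 1.0585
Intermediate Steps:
U = 632
D(Y, T) = 632
b(669)/D(109, -907) = 669/632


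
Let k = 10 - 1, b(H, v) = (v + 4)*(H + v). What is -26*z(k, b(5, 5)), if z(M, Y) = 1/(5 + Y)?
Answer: -26/95 ≈ -0.27368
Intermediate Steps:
b(H, v) = (4 + v)*(H + v)
k = 9
-26*z(k, b(5, 5)) = -26/(5 + (5² + 4*5 + 4*5 + 5*5)) = -26/(5 + (25 + 20 + 20 + 25)) = -26/(5 + 90) = -26/95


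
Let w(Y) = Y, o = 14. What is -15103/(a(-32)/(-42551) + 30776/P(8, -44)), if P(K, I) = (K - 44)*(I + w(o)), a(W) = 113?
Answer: -86757446655/163678442 ≈ -530.05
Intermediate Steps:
P(K, I) = (-44 + K)*(14 + I) (P(K, I) = (K - 44)*(I + 14) = (-44 + K)*(14 + I))
-15103/(a(-32)/(-42551) + 30776/P(8, -44)) = -15103/(113/(-42551) + 30776/(-616 - 44*(-44) + 14*8 - 44*8)) = -15103/(113*(-1/42551) + 30776/(-616 + 1936 + 112 - 352)) = -15103/(-113/42551 + 30776/1080) = -15103/(-113/42551 + 30776*(1/1080)) = -15103/(-113/42551 + 3847/135) = -15103/163678442/5744385 = -15103*5744385/163678442 = -86757446655/163678442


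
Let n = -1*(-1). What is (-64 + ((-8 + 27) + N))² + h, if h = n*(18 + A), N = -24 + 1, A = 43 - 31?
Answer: 4654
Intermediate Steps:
A = 12
N = -23
n = 1
h = 30 (h = 1*(18 + 12) = 1*30 = 30)
(-64 + ((-8 + 27) + N))² + h = (-64 + ((-8 + 27) - 23))² + 30 = (-64 + (19 - 23))² + 30 = (-64 - 4)² + 30 = (-68)² + 30 = 4624 + 30 = 4654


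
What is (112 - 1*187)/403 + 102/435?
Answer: 2827/58435 ≈ 0.048379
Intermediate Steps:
(112 - 1*187)/403 + 102/435 = (112 - 187)*(1/403) + 102*(1/435) = -75*1/403 + 34/145 = -75/403 + 34/145 = 2827/58435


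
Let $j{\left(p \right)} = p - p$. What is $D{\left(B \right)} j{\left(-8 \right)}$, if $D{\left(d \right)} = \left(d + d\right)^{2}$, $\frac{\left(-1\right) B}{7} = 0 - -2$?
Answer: $0$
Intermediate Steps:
$B = -14$ ($B = - 7 \left(0 - -2\right) = - 7 \left(0 + 2\right) = \left(-7\right) 2 = -14$)
$j{\left(p \right)} = 0$
$D{\left(d \right)} = 4 d^{2}$ ($D{\left(d \right)} = \left(2 d\right)^{2} = 4 d^{2}$)
$D{\left(B \right)} j{\left(-8 \right)} = 4 \left(-14\right)^{2} \cdot 0 = 4 \cdot 196 \cdot 0 = 784 \cdot 0 = 0$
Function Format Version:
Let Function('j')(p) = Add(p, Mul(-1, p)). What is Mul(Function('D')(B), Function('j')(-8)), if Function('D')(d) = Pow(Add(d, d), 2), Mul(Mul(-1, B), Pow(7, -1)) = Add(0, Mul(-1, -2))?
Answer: 0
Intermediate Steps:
B = -14 (B = Mul(-7, Add(0, Mul(-1, -2))) = Mul(-7, Add(0, 2)) = Mul(-7, 2) = -14)
Function('j')(p) = 0
Function('D')(d) = Mul(4, Pow(d, 2)) (Function('D')(d) = Pow(Mul(2, d), 2) = Mul(4, Pow(d, 2)))
Mul(Function('D')(B), Function('j')(-8)) = Mul(Mul(4, Pow(-14, 2)), 0) = Mul(Mul(4, 196), 0) = Mul(784, 0) = 0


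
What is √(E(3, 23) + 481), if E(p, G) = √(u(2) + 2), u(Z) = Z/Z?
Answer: √(481 + √3) ≈ 21.971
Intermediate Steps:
u(Z) = 1
E(p, G) = √3 (E(p, G) = √(1 + 2) = √3)
√(E(3, 23) + 481) = √(√3 + 481) = √(481 + √3)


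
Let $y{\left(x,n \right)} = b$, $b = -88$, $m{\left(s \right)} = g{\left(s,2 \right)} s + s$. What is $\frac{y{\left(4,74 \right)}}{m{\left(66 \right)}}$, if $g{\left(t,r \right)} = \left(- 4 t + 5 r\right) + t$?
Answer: $\frac{4}{561} \approx 0.0071301$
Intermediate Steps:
$g{\left(t,r \right)} = - 3 t + 5 r$
$m{\left(s \right)} = s + s \left(10 - 3 s\right)$ ($m{\left(s \right)} = \left(- 3 s + 5 \cdot 2\right) s + s = \left(- 3 s + 10\right) s + s = \left(10 - 3 s\right) s + s = s \left(10 - 3 s\right) + s = s + s \left(10 - 3 s\right)$)
$y{\left(x,n \right)} = -88$
$\frac{y{\left(4,74 \right)}}{m{\left(66 \right)}} = - \frac{88}{66 \left(11 - 198\right)} = - \frac{88}{66 \left(-187\right)} = - \frac{88}{-12342} = \left(-88\right) \left(- \frac{1}{12342}\right) = \frac{4}{561}$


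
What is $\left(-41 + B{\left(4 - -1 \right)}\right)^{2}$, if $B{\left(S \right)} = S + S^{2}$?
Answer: $121$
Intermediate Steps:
$\left(-41 + B{\left(4 - -1 \right)}\right)^{2} = \left(-41 + \left(4 - -1\right) \left(1 + \left(4 - -1\right)\right)\right)^{2} = \left(-41 + \left(4 + 1\right) \left(1 + \left(4 + 1\right)\right)\right)^{2} = \left(-41 + 5 \left(1 + 5\right)\right)^{2} = \left(-41 + 5 \cdot 6\right)^{2} = \left(-41 + 30\right)^{2} = \left(-11\right)^{2} = 121$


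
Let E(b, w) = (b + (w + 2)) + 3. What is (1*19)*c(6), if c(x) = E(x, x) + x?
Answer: 437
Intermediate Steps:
E(b, w) = 5 + b + w (E(b, w) = (b + (2 + w)) + 3 = (2 + b + w) + 3 = 5 + b + w)
c(x) = 5 + 3*x (c(x) = (5 + x + x) + x = (5 + 2*x) + x = 5 + 3*x)
(1*19)*c(6) = (1*19)*(5 + 3*6) = 19*(5 + 18) = 19*23 = 437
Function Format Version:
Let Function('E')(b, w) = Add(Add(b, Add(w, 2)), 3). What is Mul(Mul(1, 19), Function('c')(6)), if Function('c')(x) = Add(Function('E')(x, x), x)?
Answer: 437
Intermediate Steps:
Function('E')(b, w) = Add(5, b, w) (Function('E')(b, w) = Add(Add(b, Add(2, w)), 3) = Add(Add(2, b, w), 3) = Add(5, b, w))
Function('c')(x) = Add(5, Mul(3, x)) (Function('c')(x) = Add(Add(5, x, x), x) = Add(Add(5, Mul(2, x)), x) = Add(5, Mul(3, x)))
Mul(Mul(1, 19), Function('c')(6)) = Mul(Mul(1, 19), Add(5, Mul(3, 6))) = Mul(19, Add(5, 18)) = Mul(19, 23) = 437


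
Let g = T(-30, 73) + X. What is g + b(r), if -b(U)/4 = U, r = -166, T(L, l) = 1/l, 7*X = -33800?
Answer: -2128089/511 ≈ -4164.6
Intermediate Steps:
X = -33800/7 (X = (1/7)*(-33800) = -33800/7 ≈ -4828.6)
b(U) = -4*U
g = -2467393/511 (g = 1/73 - 33800/7 = -2467393/511 ≈ -4828.6)
g + b(r) = -2467393/511 - 4*(-166) = -2467393/511 + 664 = -2128089/511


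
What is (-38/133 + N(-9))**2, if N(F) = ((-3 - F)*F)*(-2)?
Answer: 568516/49 ≈ 11602.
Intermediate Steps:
N(F) = -2*F*(-3 - F) (N(F) = (F*(-3 - F))*(-2) = -2*F*(-3 - F))
(-38/133 + N(-9))**2 = (-38/133 + 2*(-9)*(3 - 9))**2 = (-38*1/133 + 2*(-9)*(-6))**2 = (-2/7 + 108)**2 = (754/7)**2 = 568516/49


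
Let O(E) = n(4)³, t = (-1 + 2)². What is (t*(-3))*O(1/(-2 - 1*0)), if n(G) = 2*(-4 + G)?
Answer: 0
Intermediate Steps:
n(G) = -8 + 2*G
t = 1 (t = 1² = 1)
O(E) = 0 (O(E) = (-8 + 2*4)³ = (-8 + 8)³ = 0³ = 0)
(t*(-3))*O(1/(-2 - 1*0)) = (1*(-3))*0 = -3*0 = 0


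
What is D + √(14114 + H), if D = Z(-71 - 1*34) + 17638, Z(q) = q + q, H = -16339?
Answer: 17428 + 5*I*√89 ≈ 17428.0 + 47.17*I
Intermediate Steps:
Z(q) = 2*q
D = 17428 (D = 2*(-71 - 1*34) + 17638 = 2*(-71 - 34) + 17638 = 2*(-105) + 17638 = -210 + 17638 = 17428)
D + √(14114 + H) = 17428 + √(14114 - 16339) = 17428 + √(-2225) = 17428 + 5*I*√89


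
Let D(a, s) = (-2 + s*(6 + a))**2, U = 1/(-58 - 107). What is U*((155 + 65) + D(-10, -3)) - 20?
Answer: -724/33 ≈ -21.939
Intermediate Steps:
U = -1/165 (U = 1/(-165) = -1/165 ≈ -0.0060606)
U*((155 + 65) + D(-10, -3)) - 20 = -((155 + 65) + (-2 + 6*(-3) - 10*(-3))**2)/165 - 20 = -(220 + (-2 - 18 + 30)**2)/165 - 20 = -(220 + 10**2)/165 - 20 = -(220 + 100)/165 - 20 = -1/165*320 - 20 = -64/33 - 20 = -724/33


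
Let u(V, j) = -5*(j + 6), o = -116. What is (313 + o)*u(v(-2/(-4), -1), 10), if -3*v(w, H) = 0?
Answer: -15760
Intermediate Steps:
v(w, H) = 0 (v(w, H) = -⅓*0 = 0)
u(V, j) = -30 - 5*j (u(V, j) = -5*(6 + j) = -30 - 5*j)
(313 + o)*u(v(-2/(-4), -1), 10) = (313 - 116)*(-30 - 5*10) = 197*(-30 - 50) = 197*(-80) = -15760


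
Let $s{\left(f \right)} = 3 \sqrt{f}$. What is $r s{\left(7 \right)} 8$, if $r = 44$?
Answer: $1056 \sqrt{7} \approx 2793.9$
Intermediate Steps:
$r s{\left(7 \right)} 8 = 44 \cdot 3 \sqrt{7} \cdot 8 = 132 \sqrt{7} \cdot 8 = 1056 \sqrt{7}$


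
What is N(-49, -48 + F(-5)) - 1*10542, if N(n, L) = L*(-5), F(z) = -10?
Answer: -10252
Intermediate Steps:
N(n, L) = -5*L
N(-49, -48 + F(-5)) - 1*10542 = -5*(-48 - 10) - 1*10542 = -5*(-58) - 10542 = 290 - 10542 = -10252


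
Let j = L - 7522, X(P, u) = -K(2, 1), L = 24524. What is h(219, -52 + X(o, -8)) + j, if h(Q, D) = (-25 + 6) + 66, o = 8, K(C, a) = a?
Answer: 17049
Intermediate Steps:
X(P, u) = -1 (X(P, u) = -1*1 = -1)
j = 17002 (j = 24524 - 7522 = 17002)
h(Q, D) = 47 (h(Q, D) = -19 + 66 = 47)
h(219, -52 + X(o, -8)) + j = 47 + 17002 = 17049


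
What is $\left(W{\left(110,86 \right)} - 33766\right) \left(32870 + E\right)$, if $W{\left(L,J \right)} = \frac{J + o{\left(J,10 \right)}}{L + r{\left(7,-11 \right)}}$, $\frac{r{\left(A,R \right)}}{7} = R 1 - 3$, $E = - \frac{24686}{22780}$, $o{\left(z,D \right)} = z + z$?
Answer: $- \frac{25266326450973}{22780} \approx -1.1091 \cdot 10^{9}$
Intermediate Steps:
$o{\left(z,D \right)} = 2 z$
$E = - \frac{12343}{11390}$ ($E = \left(-24686\right) \frac{1}{22780} = - \frac{12343}{11390} \approx -1.0837$)
$r{\left(A,R \right)} = -21 + 7 R$ ($r{\left(A,R \right)} = 7 \left(R 1 - 3\right) = 7 \left(R - 3\right) = 7 \left(-3 + R\right) = -21 + 7 R$)
$W{\left(L,J \right)} = \frac{3 J}{-98 + L}$ ($W{\left(L,J \right)} = \frac{J + 2 J}{L + \left(-21 + 7 \left(-11\right)\right)} = \frac{3 J}{L - 98} = \frac{3 J}{-98 + L}$)
$\left(W{\left(110,86 \right)} - 33766\right) \left(32870 + E\right) = \left(3 \cdot 86 \frac{1}{-98 + 110} - 33766\right) \left(32870 - \frac{12343}{11390}\right) = \left(3 \cdot 86 \cdot \frac{1}{12} - 33766\right) \frac{374376957}{11390} = \left(\frac{43}{2} - 33766\right) \frac{374376957}{11390} = \left(- \frac{67489}{2}\right) \frac{374376957}{11390} = - \frac{25266326450973}{22780}$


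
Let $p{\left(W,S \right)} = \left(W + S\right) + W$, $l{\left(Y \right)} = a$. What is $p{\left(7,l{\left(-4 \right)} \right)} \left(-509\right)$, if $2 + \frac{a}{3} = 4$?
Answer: $-10180$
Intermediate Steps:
$a = 6$ ($a = -6 + 3 \cdot 4 = -6 + 12 = 6$)
$l{\left(Y \right)} = 6$
$p{\left(W,S \right)} = S + 2 W$ ($p{\left(W,S \right)} = \left(S + W\right) + W = S + 2 W$)
$p{\left(7,l{\left(-4 \right)} \right)} \left(-509\right) = \left(6 + 2 \cdot 7\right) \left(-509\right) = \left(6 + 14\right) \left(-509\right) = 20 \left(-509\right) = -10180$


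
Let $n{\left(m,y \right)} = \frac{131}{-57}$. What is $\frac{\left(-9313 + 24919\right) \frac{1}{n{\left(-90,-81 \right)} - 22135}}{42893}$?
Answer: $- \frac{444771}{27061751309} \approx -1.6435 \cdot 10^{-5}$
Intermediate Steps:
$n{\left(m,y \right)} = - \frac{131}{57}$ ($n{\left(m,y \right)} = 131 \left(- \frac{1}{57}\right) = - \frac{131}{57}$)
$\frac{\left(-9313 + 24919\right) \frac{1}{n{\left(-90,-81 \right)} - 22135}}{42893} = \frac{\left(-9313 + 24919\right) \frac{1}{- \frac{131}{57} - 22135}}{42893} = \frac{15606}{- \frac{1261826}{57}} \cdot \frac{1}{42893} = 15606 \left(- \frac{57}{1261826}\right) \frac{1}{42893} = \left(- \frac{444771}{630913}\right) \frac{1}{42893} = - \frac{444771}{27061751309}$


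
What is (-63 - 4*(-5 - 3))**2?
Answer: 961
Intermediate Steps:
(-63 - 4*(-5 - 3))**2 = (-63 - 4*(-8))**2 = (-63 + 32)**2 = (-31)**2 = 961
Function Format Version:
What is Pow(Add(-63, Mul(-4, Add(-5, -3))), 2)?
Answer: 961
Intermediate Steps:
Pow(Add(-63, Mul(-4, Add(-5, -3))), 2) = Pow(Add(-63, Mul(-4, -8)), 2) = Pow(Add(-63, 32), 2) = Pow(-31, 2) = 961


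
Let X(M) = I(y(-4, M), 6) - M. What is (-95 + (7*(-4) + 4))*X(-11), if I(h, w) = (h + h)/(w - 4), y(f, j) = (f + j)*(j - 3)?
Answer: -26299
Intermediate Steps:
y(f, j) = (-3 + j)*(f + j) (y(f, j) = (f + j)*(-3 + j) = (-3 + j)*(f + j))
I(h, w) = 2*h/(-4 + w) (I(h, w) = (2*h)/(-4 + w) = 2*h/(-4 + w))
X(M) = 12 + M² - 8*M (X(M) = 2*(M² - 3*(-4) - 3*M - 4*M)/(-4 + 6) - M = 2*(M² + 12 - 3*M - 4*M)/2 - M = 2*(12 + M² - 7*M)*(½) - M = (12 + M² - 7*M) - M = 12 + M² - 8*M)
(-95 + (7*(-4) + 4))*X(-11) = (-95 + (7*(-4) + 4))*(12 + (-11)² - 8*(-11)) = (-95 + (-28 + 4))*(12 + 121 + 88) = (-95 - 24)*221 = -119*221 = -26299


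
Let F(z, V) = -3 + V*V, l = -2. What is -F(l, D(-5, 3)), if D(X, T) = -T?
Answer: -6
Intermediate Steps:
F(z, V) = -3 + V²
-F(l, D(-5, 3)) = -(-3 + (-1*3)²) = -(-3 + (-3)²) = -(-3 + 9) = -1*6 = -6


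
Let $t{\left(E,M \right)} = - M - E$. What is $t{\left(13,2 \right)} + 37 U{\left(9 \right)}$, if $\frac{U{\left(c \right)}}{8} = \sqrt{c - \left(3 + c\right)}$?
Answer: $-15 + 296 i \sqrt{3} \approx -15.0 + 512.69 i$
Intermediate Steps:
$U{\left(c \right)} = 8 i \sqrt{3}$ ($U{\left(c \right)} = 8 \sqrt{c - \left(3 + c\right)} = 8 \sqrt{-3} = 8 i \sqrt{3}$)
$t{\left(E,M \right)} = - E - M$
$t{\left(13,2 \right)} + 37 U{\left(9 \right)} = \left(\left(-1\right) 13 - 2\right) + 37 \cdot 8 i \sqrt{3} = \left(-13 - 2\right) + 296 i \sqrt{3} = -15 + 296 i \sqrt{3}$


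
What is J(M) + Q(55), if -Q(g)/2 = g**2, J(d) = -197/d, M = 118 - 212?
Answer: -568503/94 ≈ -6047.9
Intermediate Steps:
M = -94
Q(g) = -2*g**2
J(M) + Q(55) = -197/(-94) - 2*55**2 = -197*(-1/94) - 2*3025 = 197/94 - 6050 = -568503/94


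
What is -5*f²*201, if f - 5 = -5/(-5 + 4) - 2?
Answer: -64320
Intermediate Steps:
f = 8 (f = 5 + (-5/(-5 + 4) - 2) = 5 + (-5/(-1) - 2) = 5 + (-1*(-5) - 2) = 5 + (5 - 2) = 5 + 3 = 8)
-5*f²*201 = -5*8²*201 = -320*201 = -5*12864 = -64320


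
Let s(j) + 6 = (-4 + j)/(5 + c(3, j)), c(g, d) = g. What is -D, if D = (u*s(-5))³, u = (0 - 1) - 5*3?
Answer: -1481544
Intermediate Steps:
s(j) = -13/2 + j/8 (s(j) = -6 + (-4 + j)/(5 + 3) = -6 + (-4 + j)/8 = -6 + (-4 + j)*(⅛) = -6 + (-½ + j/8) = -13/2 + j/8)
u = -16 (u = -1 - 15 = -16)
D = 1481544 (D = (-16*(-13/2 + (⅛)*(-5)))³ = (-16*(-13/2 - 5/8))³ = (-16*(-57/8))³ = 114³ = 1481544)
-D = -1*1481544 = -1481544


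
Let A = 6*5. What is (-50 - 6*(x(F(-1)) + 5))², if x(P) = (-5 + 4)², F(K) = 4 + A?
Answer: 7396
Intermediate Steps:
A = 30
F(K) = 34 (F(K) = 4 + 30 = 34)
x(P) = 1 (x(P) = (-1)² = 1)
(-50 - 6*(x(F(-1)) + 5))² = (-50 - 6*(1 + 5))² = (-50 - 6*6)² = (-50 - 36)² = (-86)² = 7396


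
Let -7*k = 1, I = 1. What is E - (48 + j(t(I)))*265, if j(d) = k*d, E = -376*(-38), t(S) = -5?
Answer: 9651/7 ≈ 1378.7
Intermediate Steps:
k = -⅐ (k = -⅐*1 = -⅐ ≈ -0.14286)
E = 14288
j(d) = -d/7
E - (48 + j(t(I)))*265 = 14288 - (48 - ⅐*(-5))*265 = 14288 - (48 + 5/7)*265 = 14288 - 341*265/7 = 14288 - 1*90365/7 = 14288 - 90365/7 = 9651/7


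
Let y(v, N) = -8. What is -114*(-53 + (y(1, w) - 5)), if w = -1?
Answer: 7524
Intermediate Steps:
-114*(-53 + (y(1, w) - 5)) = -114*(-53 + (-8 - 5)) = -114*(-53 - 13) = -114*(-66) = 7524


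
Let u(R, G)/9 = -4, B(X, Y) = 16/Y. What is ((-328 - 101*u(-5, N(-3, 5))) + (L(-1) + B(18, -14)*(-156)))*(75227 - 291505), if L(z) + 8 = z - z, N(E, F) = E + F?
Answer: -5265936744/7 ≈ -7.5228e+8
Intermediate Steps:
L(z) = -8 (L(z) = -8 + (z - z) = -8 + 0 = -8)
u(R, G) = -36 (u(R, G) = 9*(-4) = -36)
((-328 - 101*u(-5, N(-3, 5))) + (L(-1) + B(18, -14)*(-156)))*(75227 - 291505) = ((-328 - 101*(-36)) + (-8 + (16/(-14))*(-156)))*(75227 - 291505) = ((-328 + 3636) + (-8 + (16*(-1/14))*(-156)))*(-216278) = (3308 + (-8 - 8/7*(-156)))*(-216278) = (3308 + (-8 + 1248/7))*(-216278) = (3308 + 1192/7)*(-216278) = (24348/7)*(-216278) = -5265936744/7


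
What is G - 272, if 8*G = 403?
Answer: -1773/8 ≈ -221.63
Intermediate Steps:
G = 403/8 (G = (1/8)*403 = 403/8 ≈ 50.375)
G - 272 = 403/8 - 272 = -1773/8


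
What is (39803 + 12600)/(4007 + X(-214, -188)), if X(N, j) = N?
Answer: 52403/3793 ≈ 13.816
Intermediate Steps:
(39803 + 12600)/(4007 + X(-214, -188)) = (39803 + 12600)/(4007 - 214) = 52403/3793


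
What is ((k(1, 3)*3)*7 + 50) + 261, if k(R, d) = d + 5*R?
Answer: 479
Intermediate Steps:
((k(1, 3)*3)*7 + 50) + 261 = (((3 + 5*1)*3)*7 + 50) + 261 = (((3 + 5)*3)*7 + 50) + 261 = ((8*3)*7 + 50) + 261 = (24*7 + 50) + 261 = (168 + 50) + 261 = 218 + 261 = 479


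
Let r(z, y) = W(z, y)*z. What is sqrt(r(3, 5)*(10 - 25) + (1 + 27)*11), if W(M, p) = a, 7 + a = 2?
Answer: sqrt(533) ≈ 23.087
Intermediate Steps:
a = -5 (a = -7 + 2 = -5)
W(M, p) = -5
r(z, y) = -5*z
sqrt(r(3, 5)*(10 - 25) + (1 + 27)*11) = sqrt((-5*3)*(10 - 25) + (1 + 27)*11) = sqrt(-15*(-15) + 28*11) = sqrt(225 + 308) = sqrt(533)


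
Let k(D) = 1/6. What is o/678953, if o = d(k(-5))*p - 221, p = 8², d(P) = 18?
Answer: 931/678953 ≈ 0.0013712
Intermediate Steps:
k(D) = ⅙
p = 64
o = 931 (o = 18*64 - 221 = 1152 - 221 = 931)
o/678953 = 931/678953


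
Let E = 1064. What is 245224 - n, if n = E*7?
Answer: 237776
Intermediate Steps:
n = 7448 (n = 1064*7 = 7448)
245224 - n = 245224 - 1*7448 = 245224 - 7448 = 237776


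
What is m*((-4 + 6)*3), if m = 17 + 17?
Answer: 204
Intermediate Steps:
m = 34
m*((-4 + 6)*3) = 34*((-4 + 6)*3) = 34*(2*3) = 34*6 = 204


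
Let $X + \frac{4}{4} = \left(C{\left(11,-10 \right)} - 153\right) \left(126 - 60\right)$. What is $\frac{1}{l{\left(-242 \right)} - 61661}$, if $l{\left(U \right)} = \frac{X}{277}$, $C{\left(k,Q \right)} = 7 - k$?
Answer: $- \frac{277}{17090460} \approx -1.6208 \cdot 10^{-5}$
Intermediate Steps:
$X = -10363$ ($X = -1 + \left(\left(7 - 11\right) - 153\right) \left(126 - 60\right) = -1 + \left(\left(7 - 11\right) - 153\right) 66 = -1 + \left(-4 - 153\right) 66 = -1 - 10362 = -10363$)
$l{\left(U \right)} = - \frac{10363}{277}$
$\frac{1}{l{\left(-242 \right)} - 61661} = \frac{1}{- \frac{10363}{277} - 61661} = \frac{1}{- \frac{17090460}{277}} = - \frac{277}{17090460}$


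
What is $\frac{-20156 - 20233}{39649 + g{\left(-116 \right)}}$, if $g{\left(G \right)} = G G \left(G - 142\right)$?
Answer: $\frac{40389}{3431999} \approx 0.011768$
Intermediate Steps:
$g{\left(G \right)} = G^{2} \left(-142 + G\right)$
$\frac{-20156 - 20233}{39649 + g{\left(-116 \right)}} = \frac{-20156 - 20233}{39649 + \left(-116\right)^{2} \left(-142 - 116\right)} = - \frac{40389}{39649 + 13456 \left(-258\right)} = - \frac{40389}{39649 - 3471648} = - \frac{40389}{-3431999} = \left(-40389\right) \left(- \frac{1}{3431999}\right) = \frac{40389}{3431999}$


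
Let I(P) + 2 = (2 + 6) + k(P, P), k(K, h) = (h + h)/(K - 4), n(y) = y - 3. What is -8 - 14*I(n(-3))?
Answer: -544/5 ≈ -108.80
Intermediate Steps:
n(y) = -3 + y
k(K, h) = 2*h/(-4 + K) (k(K, h) = (2*h)/(-4 + K) = 2*h/(-4 + K))
I(P) = 6 + 2*P/(-4 + P) (I(P) = -2 + ((2 + 6) + 2*P/(-4 + P)) = -2 + (8 + 2*P/(-4 + P)) = 6 + 2*P/(-4 + P))
-8 - 14*I(n(-3)) = -8 - 112*(-3 + (-3 - 3))/(-4 + (-3 - 3)) = -8 - 112*(-3 - 6)/(-4 - 6) = -8 - 112*(-9)/(-10) = -8 - 112*(-1)*(-9)/10 = -8 - 14*36/5 = -8 - 504/5 = -544/5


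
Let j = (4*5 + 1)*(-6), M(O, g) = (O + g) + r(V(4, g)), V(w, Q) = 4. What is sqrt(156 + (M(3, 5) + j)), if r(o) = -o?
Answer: sqrt(34) ≈ 5.8309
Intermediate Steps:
M(O, g) = -4 + O + g (M(O, g) = (O + g) - 1*4 = (O + g) - 4 = -4 + O + g)
j = -126 (j = (20 + 1)*(-6) = 21*(-6) = -126)
sqrt(156 + (M(3, 5) + j)) = sqrt(156 + ((-4 + 3 + 5) - 126)) = sqrt(156 + (4 - 126)) = sqrt(156 - 122) = sqrt(34)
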